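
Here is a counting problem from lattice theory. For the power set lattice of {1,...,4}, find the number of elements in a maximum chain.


A chain is a totally ordered subset; we count the number of elements in a maximum chain.
Compute, for each element x, the size of the longest chain ending at x:
  {}: 1
  {1}: 2
  {2}: 2
  {3}: 2
  {4}: 2
  {1,2}: 3
  ...
A maximum chain: {} < {1} < {1,2} < {1,2,3} < {1,2,3,4}
Number of elements in the longest chain: 5


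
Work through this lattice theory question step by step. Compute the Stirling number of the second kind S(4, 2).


S(n,k) = k*S(n-1,k) + S(n-1,k-1).
S(3,2) = 3, S(3,1) = 1
S(4,2) = 2*3 + 1 = 6 + 1
S(4,2) = 7


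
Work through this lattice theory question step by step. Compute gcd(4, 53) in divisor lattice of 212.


In a divisor lattice, meet = gcd (greatest common divisor).
By Euclidean algorithm or factoring: gcd(4,53) = 1


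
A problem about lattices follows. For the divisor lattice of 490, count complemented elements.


An element a is complemented if some b has a meet b = bottom, a join b = top.
a is complemented iff gcd(a, n/a)=1, i.e. a is a unitary divisor of 490.
Complemented elements: 1, 2, 5, 10, 49, 98, ... (2 more)
Count: 8


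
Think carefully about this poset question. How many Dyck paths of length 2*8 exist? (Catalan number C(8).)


C(n) = C(2n, n) / (n+1).
C(16, 8) = 12870
C(8) = 12870 / 9 = 1430


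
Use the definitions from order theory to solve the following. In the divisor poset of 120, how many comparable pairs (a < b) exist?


A comparable pair {a,b} has a < b or b < a in the order.
Count unordered pairs where one element is strictly below the other.
Examples: {1,2}, {1,3}, {1,4}, {1,5}, ...
Total comparable pairs: 74


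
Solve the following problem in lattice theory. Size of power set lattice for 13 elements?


Power set = 2^n.
2^13 = 8192


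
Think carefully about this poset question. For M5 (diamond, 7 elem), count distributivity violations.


Distributive law: a ^ (b v c) = (a ^ b) v (a ^ c).
Check all 7^3 = 343 ordered triples (a,b,c).
  e.g. a=a1, b=a2, c=a3: lhs=a1 != rhs=0
  e.g. a=a1, b=a2, c=a4: lhs=a1 != rhs=0
Total violating triples: 60


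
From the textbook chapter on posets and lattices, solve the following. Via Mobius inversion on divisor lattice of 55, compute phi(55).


phi(n) = n * prod_{p|n} (1 - 1/p).
Prime divisors of 55: [5, 11]
phi(55) = 55 * (1 - 1/5) * (1 - 1/11)
phi(55) = 40


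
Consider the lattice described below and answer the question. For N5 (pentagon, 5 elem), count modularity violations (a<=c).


Modular law: if a <= c then a v (b ^ c) = (a v b) ^ c.
Check all triples (a,b,c) with a <= c among 5 elements.
  e.g. a=a, b=c, c=b: lhs=a != rhs=b
Total violating triples: 1


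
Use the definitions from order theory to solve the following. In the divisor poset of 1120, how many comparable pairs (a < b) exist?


A comparable pair {a,b} has a < b or b < a in the order.
Count unordered pairs where one element is strictly below the other.
Examples: {1,2}, {1,4}, {1,5}, {1,7}, ...
Total comparable pairs: 165


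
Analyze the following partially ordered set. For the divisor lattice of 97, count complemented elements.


An element a is complemented if some b has a meet b = bottom, a join b = top.
a is complemented iff gcd(a, n/a)=1, i.e. a is a unitary divisor of 97.
Complemented elements: 1, 97
Count: 2


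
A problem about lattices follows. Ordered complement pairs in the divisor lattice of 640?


Complement pair (a,b): a meet b = bottom, a join b = top.
Here: gcd(a,b)=1 and lcm(a,b)=640, i.e. a*b=640 with a,b coprime.
Pairs found: (1,640), (5,128), (128,5), (640,1)
Total ordered pairs: 4


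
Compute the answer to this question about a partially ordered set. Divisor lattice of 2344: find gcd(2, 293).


In a divisor lattice, meet = gcd (greatest common divisor).
By Euclidean algorithm or factoring: gcd(2,293) = 1


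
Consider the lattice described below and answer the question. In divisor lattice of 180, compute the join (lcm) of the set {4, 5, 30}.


In a divisor lattice, join = lcm (least common multiple).
Compute lcm iteratively: start with first element, then lcm(current, next).
Elements: [4, 5, 30]
lcm(4,5) = 20
lcm(20,30) = 60
Final lcm = 60


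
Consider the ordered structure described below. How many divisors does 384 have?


Divisors of 384: [1, 2, 3, 4, 6, 8, 12, 16, 24, 32, 48, 64, 96, 128, 192, 384]
Count: 16


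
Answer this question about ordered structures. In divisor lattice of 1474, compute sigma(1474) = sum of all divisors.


sigma(n) = sum of divisors.
Divisors of 1474: [1, 2, 11, 22, 67, 134, 737, 1474]
Sum = 2448


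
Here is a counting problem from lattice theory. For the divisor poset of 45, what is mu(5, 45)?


In a divisor lattice, mu(a,b) = mu(b/a) where mu is the classical Mobius function.
b/a = 45/5 = 9
Prime factorization of 9: primes [3]
9 is not squarefree, so mu(9) = 0


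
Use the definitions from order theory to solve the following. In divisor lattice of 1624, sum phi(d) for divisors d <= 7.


Divisors of 1624 up to 7: [1, 2, 4, 7]
phi values: [1, 1, 2, 6]
Sum = 10


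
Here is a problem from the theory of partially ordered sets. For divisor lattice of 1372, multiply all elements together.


Divisors of 1372: [1, 2, 4, 7, 14, 28, 49, 98, 196, 343, 686, 1372]
Product = n^(d(n)/2) = 1372^(12/2)
Product = 6669982097041199104


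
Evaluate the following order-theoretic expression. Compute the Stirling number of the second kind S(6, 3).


S(n,k) = k*S(n-1,k) + S(n-1,k-1).
S(5,3) = 25, S(5,2) = 15
S(6,3) = 3*25 + 15 = 75 + 15
S(6,3) = 90


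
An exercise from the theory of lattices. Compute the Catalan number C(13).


C(n) = C(2n, n) / (n+1).
C(26, 13) = 10400600
C(13) = 10400600 / 14 = 742900


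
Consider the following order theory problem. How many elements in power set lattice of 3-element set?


Power set = 2^n.
2^3 = 8


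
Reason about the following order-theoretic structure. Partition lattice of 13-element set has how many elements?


B(n) = number of set partitions of an n-element set.
B(n) satisfies the recurrence: B(n+1) = sum_k C(n,k)*B(k).
B(13) = 27644437


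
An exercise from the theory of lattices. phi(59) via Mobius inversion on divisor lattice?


phi(n) = n * prod_{p|n} (1 - 1/p).
Prime divisors of 59: [59]
phi(59) = 59 * (1 - 1/59)
phi(59) = 58


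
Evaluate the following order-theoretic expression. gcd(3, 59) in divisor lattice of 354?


Meet=gcd.
gcd(3,59)=1


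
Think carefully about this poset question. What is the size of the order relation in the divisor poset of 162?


The order relation is {(a,b) : a <= b}, reflexive so it includes (a,a).
Examples: (1,1), (1,162), (1,18), (1,2), (1,27), ...
Total ordered pairs: 45


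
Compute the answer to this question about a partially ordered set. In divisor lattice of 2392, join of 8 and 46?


In a divisor lattice, join = lcm (least common multiple).
gcd(8,46) = 2
lcm(8,46) = 8*46/gcd = 368/2 = 184


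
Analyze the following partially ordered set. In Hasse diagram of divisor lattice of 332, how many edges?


A cover relation a -< b holds when a < b with no c strictly between.
Cover relations:
  1 -< 2
  1 -< 83
  2 -< 4
  2 -< 166
  4 -< 332
  83 -< 166
  166 -< 332
Total: 7


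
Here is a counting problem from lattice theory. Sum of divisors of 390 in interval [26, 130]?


Interval [26,130] in divisors of 390: [26, 130]
Sum = 156


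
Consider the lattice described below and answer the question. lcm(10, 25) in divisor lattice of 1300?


Join=lcm.
gcd(10,25)=5
lcm=50


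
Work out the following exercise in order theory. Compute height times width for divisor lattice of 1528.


Height = length of longest chain minus 1; width = size of largest antichain.
A maximum chain: 1 | 191 | 382 | 764 | 1528  (height 4).
A maximum antichain: {2, 191}  (width 2).
Product = 4 * 2 = 8


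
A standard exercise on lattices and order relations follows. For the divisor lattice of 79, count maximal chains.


A maximal chain goes from the minimum element to a maximal element via cover relations.
Counting all min-to-max paths in the cover graph.
Total maximal chains: 1


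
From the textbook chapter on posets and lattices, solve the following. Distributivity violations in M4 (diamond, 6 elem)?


Distributive law: a ^ (b v c) = (a ^ b) v (a ^ c).
Check all 6^3 = 216 ordered triples (a,b,c).
  e.g. a=a1, b=a2, c=a3: lhs=a1 != rhs=0
  e.g. a=a1, b=a2, c=a4: lhs=a1 != rhs=0
Total violating triples: 24


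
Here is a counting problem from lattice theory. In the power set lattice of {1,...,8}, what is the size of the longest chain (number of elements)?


A chain is a totally ordered subset; we count the number of elements in a maximum chain.
Compute, for each element x, the size of the longest chain ending at x:
  {}: 1
  {1}: 2
  {2}: 2
  {3}: 2
  {4}: 2
  {5}: 2
  ...
A maximum chain: {} < {1} < {1,2} < {1,2,3} < {1,2,3,4} < {1,2,3,4,5} < {1,2,3,4,5,6} < {1,2,3,4,5,6,7} < {1,2,3,4,5,6,7,8}
Number of elements in the longest chain: 9


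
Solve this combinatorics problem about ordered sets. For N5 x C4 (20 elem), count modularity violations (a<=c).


Modular law: if a <= c then a v (b ^ c) = (a v b) ^ c.
Check all triples (a,b,c) with a <= c among 20 elements.
  e.g. a=(a,0), b=(c,0), c=(b,0): lhs=(a,0) != rhs=(b,0)
  e.g. a=(a,0), b=(c,1), c=(b,0): lhs=(a,0) != rhs=(b,0)
Total violating triples: 40


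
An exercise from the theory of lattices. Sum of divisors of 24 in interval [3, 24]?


Interval [3,24] in divisors of 24: [3, 6, 12, 24]
Sum = 45


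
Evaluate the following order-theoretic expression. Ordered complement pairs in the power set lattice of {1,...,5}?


Complement pair (a,b): a meet b = bottom, a join b = top.
Here: A intersect B = {} and A union B = {1,...,5}.
Pairs found: ({},{1,2,3,4,5}), ({1},{2,3,4,5}), ({2},{1,3,4,5}), ({3},{1,2,4,5}), ... (28 more)
Total ordered pairs: 32


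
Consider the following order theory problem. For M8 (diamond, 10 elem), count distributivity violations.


Distributive law: a ^ (b v c) = (a ^ b) v (a ^ c).
Check all 10^3 = 1000 ordered triples (a,b,c).
  e.g. a=a1, b=a2, c=a3: lhs=a1 != rhs=0
  e.g. a=a1, b=a2, c=a4: lhs=a1 != rhs=0
Total violating triples: 336


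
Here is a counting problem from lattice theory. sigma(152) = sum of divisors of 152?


sigma(n) = sum of divisors.
Divisors of 152: [1, 2, 4, 8, 19, 38, 76, 152]
Sum = 300


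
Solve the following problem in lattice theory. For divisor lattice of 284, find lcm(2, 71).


In a divisor lattice, join = lcm (least common multiple).
Compute lcm iteratively: start with first element, then lcm(current, next).
Elements: [2, 71]
lcm(2,71) = 142
Final lcm = 142


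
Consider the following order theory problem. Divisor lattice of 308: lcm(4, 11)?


Join=lcm.
gcd(4,11)=1
lcm=44


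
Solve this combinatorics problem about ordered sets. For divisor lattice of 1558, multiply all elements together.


Divisors of 1558: [1, 2, 19, 38, 41, 82, 779, 1558]
Product = n^(d(n)/2) = 1558^(8/2)
Product = 5892095988496


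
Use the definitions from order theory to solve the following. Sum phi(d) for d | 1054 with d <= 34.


Divisors of 1054 up to 34: [1, 2, 17, 31, 34]
phi values: [1, 1, 16, 30, 16]
Sum = 64


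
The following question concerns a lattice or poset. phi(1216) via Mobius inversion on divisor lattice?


phi(n) = n * prod_{p|n} (1 - 1/p).
Prime divisors of 1216: [2, 19]
phi(1216) = 1216 * (1 - 1/2) * (1 - 1/19)
phi(1216) = 576


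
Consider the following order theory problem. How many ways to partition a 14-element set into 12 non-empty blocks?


S(n,k) = k*S(n-1,k) + S(n-1,k-1).
S(13,12) = 78, S(13,11) = 2431
S(14,12) = 12*78 + 2431 = 936 + 2431
S(14,12) = 3367


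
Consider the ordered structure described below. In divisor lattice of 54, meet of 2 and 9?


In a divisor lattice, meet = gcd (greatest common divisor).
By Euclidean algorithm or factoring: gcd(2,9) = 1


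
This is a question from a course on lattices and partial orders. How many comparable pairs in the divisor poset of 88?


A comparable pair {a,b} has a < b or b < a in the order.
Count unordered pairs where one element is strictly below the other.
Examples: {1,2}, {1,4}, {1,8}, {1,11}, ...
Total comparable pairs: 22


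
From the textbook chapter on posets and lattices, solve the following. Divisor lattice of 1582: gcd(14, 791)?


Meet=gcd.
gcd(14,791)=7


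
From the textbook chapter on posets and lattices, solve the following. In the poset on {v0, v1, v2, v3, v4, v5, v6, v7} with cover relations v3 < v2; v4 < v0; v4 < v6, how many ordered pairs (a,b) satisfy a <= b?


The order relation is {(a,b) : a <= b}, reflexive so it includes (a,a).
Examples: (v0,v0), (v1,v1), (v2,v2), (v3,v2), (v3,v3), ...
Total ordered pairs: 11


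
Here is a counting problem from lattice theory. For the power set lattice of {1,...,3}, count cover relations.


A cover relation a -< b holds when a < b with no c strictly between.
Cover relations:
  {} -< {1}
  {} -< {2}
  {} -< {3}
  {1} -< {1,2}
  {1} -< {1,3}
  {2} -< {1,2}
  {2} -< {2,3}
  {3} -< {1,3}
  ...4 more
Total: 12


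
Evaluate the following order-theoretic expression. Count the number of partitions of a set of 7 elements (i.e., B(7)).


B(n) = number of set partitions of an n-element set.
B(n) satisfies the recurrence: B(n+1) = sum_k C(n,k)*B(k).
B(7) = 877


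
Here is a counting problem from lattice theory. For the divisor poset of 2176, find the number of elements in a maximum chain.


A chain is a totally ordered subset; we count the number of elements in a maximum chain.
Compute, for each element x, the size of the longest chain ending at x:
  1: 1
  2: 2
  17: 2
  4: 3
  8: 4
  34: 3
  ...
A maximum chain: 1 < 2 < 4 < 8 < 16 < 32 < 64 < 128 < 2176
Number of elements in the longest chain: 9


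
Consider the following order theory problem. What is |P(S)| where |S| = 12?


Power set = 2^n.
2^12 = 4096


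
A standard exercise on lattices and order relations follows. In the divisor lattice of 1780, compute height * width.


Height = length of longest chain minus 1; width = size of largest antichain.
A maximum chain: 1 | 89 | 445 | 890 | 1780  (height 4).
A maximum antichain: {4, 10, 178, 445}  (width 4).
Product = 4 * 4 = 16


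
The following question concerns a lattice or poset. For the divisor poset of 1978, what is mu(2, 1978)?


In a divisor lattice, mu(a,b) = mu(b/a) where mu is the classical Mobius function.
b/a = 1978/2 = 989
Prime factorization of 989: primes [23, 43]
989 is squarefree with 2 prime factor(s), so mu(989) = (-1)^2 = 1


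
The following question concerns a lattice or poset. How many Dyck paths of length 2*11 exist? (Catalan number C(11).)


C(n) = C(2n, n) / (n+1).
C(22, 11) = 705432
C(11) = 705432 / 12 = 58786


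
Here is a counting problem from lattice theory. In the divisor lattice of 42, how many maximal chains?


A maximal chain goes from the minimum element to a maximal element via cover relations.
Counting all min-to-max paths in the cover graph.
Total maximal chains: 6


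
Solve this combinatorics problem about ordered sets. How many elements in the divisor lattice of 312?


Divisors of 312: [1, 2, 3, 4, 6, 8, 12, 13, 24, 26, 39, 52, 78, 104, 156, 312]
Count: 16


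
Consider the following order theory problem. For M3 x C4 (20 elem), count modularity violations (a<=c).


Modular law: if a <= c then a v (b ^ c) = (a v b) ^ c.
Check all triples (a,b,c) with a <= c among 20 elements.
This lattice is modular (diamonds M_m and their chain-products are modular).
Total violating triples: 0


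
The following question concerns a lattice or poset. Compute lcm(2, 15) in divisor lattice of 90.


In a divisor lattice, join = lcm (least common multiple).
gcd(2,15) = 1
lcm(2,15) = 2*15/gcd = 30/1 = 30


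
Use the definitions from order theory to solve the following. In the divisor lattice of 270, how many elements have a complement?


An element a is complemented if some b has a meet b = bottom, a join b = top.
a is complemented iff gcd(a, n/a)=1, i.e. a is a unitary divisor of 270.
Complemented elements: 1, 2, 5, 10, 27, 54, ... (2 more)
Count: 8


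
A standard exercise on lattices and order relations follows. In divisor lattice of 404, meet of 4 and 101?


In a divisor lattice, meet = gcd (greatest common divisor).
By Euclidean algorithm or factoring: gcd(4,101) = 1


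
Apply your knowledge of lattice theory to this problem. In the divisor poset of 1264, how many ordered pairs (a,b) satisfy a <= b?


The order relation is {(a,b) : a <= b}, reflexive so it includes (a,a).
Examples: (1,1), (1,1264), (1,158), (1,16), (1,2), ...
Total ordered pairs: 45


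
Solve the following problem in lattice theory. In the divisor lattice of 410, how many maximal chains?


A maximal chain goes from the minimum element to a maximal element via cover relations.
Counting all min-to-max paths in the cover graph.
Total maximal chains: 6


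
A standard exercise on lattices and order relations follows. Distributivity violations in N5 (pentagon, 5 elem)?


Distributive law: a ^ (b v c) = (a ^ b) v (a ^ c).
Check all 5^3 = 125 ordered triples (a,b,c).
  e.g. a=b, b=a, c=c: lhs=b != rhs=a
  e.g. a=b, b=c, c=a: lhs=b != rhs=a
Total violating triples: 2


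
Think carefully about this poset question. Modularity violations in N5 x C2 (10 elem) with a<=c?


Modular law: if a <= c then a v (b ^ c) = (a v b) ^ c.
Check all triples (a,b,c) with a <= c among 10 elements.
  e.g. a=(a,0), b=(c,0), c=(b,0): lhs=(a,0) != rhs=(b,0)
  e.g. a=(a,0), b=(c,1), c=(b,0): lhs=(a,0) != rhs=(b,0)
Total violating triples: 6


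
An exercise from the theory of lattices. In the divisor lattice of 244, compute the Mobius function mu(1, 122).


In a divisor lattice, mu(a,b) = mu(b/a) where mu is the classical Mobius function.
b/a = 122/1 = 122
Prime factorization of 122: primes [2, 61]
122 is squarefree with 2 prime factor(s), so mu(122) = (-1)^2 = 1


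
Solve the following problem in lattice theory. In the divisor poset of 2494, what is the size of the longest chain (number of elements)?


A chain is a totally ordered subset; we count the number of elements in a maximum chain.
Compute, for each element x, the size of the longest chain ending at x:
  1: 1
  2: 2
  29: 2
  43: 2
  58: 3
  86: 3
  ...
A maximum chain: 1 < 2 < 58 < 2494
Number of elements in the longest chain: 4


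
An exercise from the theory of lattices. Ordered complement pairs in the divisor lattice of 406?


Complement pair (a,b): a meet b = bottom, a join b = top.
Here: gcd(a,b)=1 and lcm(a,b)=406, i.e. a*b=406 with a,b coprime.
Pairs found: (1,406), (2,203), (7,58), (14,29), ... (4 more)
Total ordered pairs: 8


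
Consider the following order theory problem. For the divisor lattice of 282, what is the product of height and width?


Height = length of longest chain minus 1; width = size of largest antichain.
A maximum chain: 1 | 47 | 141 | 282  (height 3).
A maximum antichain: {2, 3, 47}  (width 3).
Product = 3 * 3 = 9


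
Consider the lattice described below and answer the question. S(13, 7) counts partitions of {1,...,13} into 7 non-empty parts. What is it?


S(n,k) = k*S(n-1,k) + S(n-1,k-1).
S(12,7) = 627396, S(12,6) = 1323652
S(13,7) = 7*627396 + 1323652 = 4391772 + 1323652
S(13,7) = 5715424


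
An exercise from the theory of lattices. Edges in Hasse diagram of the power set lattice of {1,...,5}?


A cover relation a -< b holds when a < b with no c strictly between.
Cover relations:
  {} -< {1}
  {} -< {2}
  {} -< {3}
  {} -< {4}
  {} -< {5}
  {1} -< {1,2}
  {1} -< {1,3}
  {1} -< {1,4}
  ...72 more
Total: 80


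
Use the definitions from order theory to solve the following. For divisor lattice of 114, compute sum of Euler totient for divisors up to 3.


Divisors of 114 up to 3: [1, 2, 3]
phi values: [1, 1, 2]
Sum = 4


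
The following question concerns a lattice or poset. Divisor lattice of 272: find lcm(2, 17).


In a divisor lattice, join = lcm (least common multiple).
gcd(2,17) = 1
lcm(2,17) = 2*17/gcd = 34/1 = 34


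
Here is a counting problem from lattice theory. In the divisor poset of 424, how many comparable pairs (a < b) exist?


A comparable pair {a,b} has a < b or b < a in the order.
Count unordered pairs where one element is strictly below the other.
Examples: {1,2}, {1,4}, {1,8}, {1,53}, ...
Total comparable pairs: 22


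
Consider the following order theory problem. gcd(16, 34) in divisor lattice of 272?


Meet=gcd.
gcd(16,34)=2


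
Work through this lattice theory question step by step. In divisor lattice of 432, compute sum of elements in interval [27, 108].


Interval [27,108] in divisors of 432: [27, 54, 108]
Sum = 189


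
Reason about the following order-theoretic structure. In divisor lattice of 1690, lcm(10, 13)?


Join=lcm.
gcd(10,13)=1
lcm=130


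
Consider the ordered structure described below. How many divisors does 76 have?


Divisors of 76: [1, 2, 4, 19, 38, 76]
Count: 6


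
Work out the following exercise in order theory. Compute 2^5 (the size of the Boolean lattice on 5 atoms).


Power set = 2^n.
2^5 = 32


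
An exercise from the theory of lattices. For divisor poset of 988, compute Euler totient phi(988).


phi(n) = n * prod_{p|n} (1 - 1/p).
Prime divisors of 988: [2, 13, 19]
phi(988) = 988 * (1 - 1/2) * (1 - 1/13) * (1 - 1/19)
phi(988) = 432


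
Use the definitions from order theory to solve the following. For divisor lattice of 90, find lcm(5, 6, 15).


In a divisor lattice, join = lcm (least common multiple).
Compute lcm iteratively: start with first element, then lcm(current, next).
Elements: [5, 6, 15]
lcm(5,6) = 30
lcm(30,15) = 30
Final lcm = 30


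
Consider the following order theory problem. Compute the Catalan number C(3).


C(n) = C(2n, n) / (n+1).
C(6, 3) = 20
C(3) = 20 / 4 = 5


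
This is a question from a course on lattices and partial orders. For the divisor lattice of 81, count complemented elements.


An element a is complemented if some b has a meet b = bottom, a join b = top.
a is complemented iff gcd(a, n/a)=1, i.e. a is a unitary divisor of 81.
Complemented elements: 1, 81
Count: 2


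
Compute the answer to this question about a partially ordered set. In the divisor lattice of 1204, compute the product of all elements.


Divisors of 1204: [1, 2, 4, 7, 14, 28, 43, 86, 172, 301, 602, 1204]
Product = n^(d(n)/2) = 1204^(12/2)
Product = 3046203561376976896


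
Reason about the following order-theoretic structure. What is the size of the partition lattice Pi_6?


B(n) = number of set partitions of an n-element set.
B(n) satisfies the recurrence: B(n+1) = sum_k C(n,k)*B(k).
B(6) = 203


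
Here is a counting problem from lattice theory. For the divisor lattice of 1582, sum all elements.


sigma(n) = sum of divisors.
Divisors of 1582: [1, 2, 7, 14, 113, 226, 791, 1582]
Sum = 2736


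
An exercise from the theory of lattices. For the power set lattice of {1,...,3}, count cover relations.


A cover relation a -< b holds when a < b with no c strictly between.
Cover relations:
  {} -< {1}
  {} -< {2}
  {} -< {3}
  {1} -< {1,2}
  {1} -< {1,3}
  {2} -< {1,2}
  {2} -< {2,3}
  {3} -< {1,3}
  ...4 more
Total: 12


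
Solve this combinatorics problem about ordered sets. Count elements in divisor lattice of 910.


Divisors of 910: [1, 2, 5, 7, 10, 13, 14, 26, 35, 65, 70, 91, 130, 182, 455, 910]
Count: 16


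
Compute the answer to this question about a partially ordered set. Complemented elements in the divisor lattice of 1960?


An element a is complemented if some b has a meet b = bottom, a join b = top.
a is complemented iff gcd(a, n/a)=1, i.e. a is a unitary divisor of 1960.
Complemented elements: 1, 5, 8, 40, 49, 245, ... (2 more)
Count: 8


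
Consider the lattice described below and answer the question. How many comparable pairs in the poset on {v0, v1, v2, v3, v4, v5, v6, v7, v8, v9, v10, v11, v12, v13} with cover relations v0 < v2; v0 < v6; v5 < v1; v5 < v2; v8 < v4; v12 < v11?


A comparable pair {a,b} has a < b or b < a in the order.
Count unordered pairs where one element is strictly below the other.
Examples: {v0,v2}, {v0,v6}, {v1,v5}, {v2,v5}, ...
Total comparable pairs: 6


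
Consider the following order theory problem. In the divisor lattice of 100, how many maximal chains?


A maximal chain goes from the minimum element to a maximal element via cover relations.
Counting all min-to-max paths in the cover graph.
Total maximal chains: 6


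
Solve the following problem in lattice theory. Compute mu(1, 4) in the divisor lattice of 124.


In a divisor lattice, mu(a,b) = mu(b/a) where mu is the classical Mobius function.
b/a = 4/1 = 4
Prime factorization of 4: primes [2]
4 is not squarefree, so mu(4) = 0


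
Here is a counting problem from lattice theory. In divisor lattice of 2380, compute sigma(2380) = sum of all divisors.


sigma(n) = sum of divisors.
Divisors of 2380: [1, 2, 4, 5, 7, 10, 14, 17, 20, 28, 34, 35, 68, 70, 85, 119, 140, 170, 238, 340, 476, 595, 1190, 2380]
Sum = 6048


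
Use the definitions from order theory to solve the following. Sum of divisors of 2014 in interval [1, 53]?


Interval [1,53] in divisors of 2014: [1, 53]
Sum = 54


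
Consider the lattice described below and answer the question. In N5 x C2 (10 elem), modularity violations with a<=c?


Modular law: if a <= c then a v (b ^ c) = (a v b) ^ c.
Check all triples (a,b,c) with a <= c among 10 elements.
  e.g. a=(a,0), b=(c,0), c=(b,0): lhs=(a,0) != rhs=(b,0)
  e.g. a=(a,0), b=(c,1), c=(b,0): lhs=(a,0) != rhs=(b,0)
Total violating triples: 6


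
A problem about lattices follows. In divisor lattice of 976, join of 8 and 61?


In a divisor lattice, join = lcm (least common multiple).
gcd(8,61) = 1
lcm(8,61) = 8*61/gcd = 488/1 = 488


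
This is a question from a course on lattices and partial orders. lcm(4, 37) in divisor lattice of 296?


Join=lcm.
gcd(4,37)=1
lcm=148


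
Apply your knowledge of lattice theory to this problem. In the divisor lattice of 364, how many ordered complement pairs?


Complement pair (a,b): a meet b = bottom, a join b = top.
Here: gcd(a,b)=1 and lcm(a,b)=364, i.e. a*b=364 with a,b coprime.
Pairs found: (1,364), (4,91), (7,52), (13,28), ... (4 more)
Total ordered pairs: 8


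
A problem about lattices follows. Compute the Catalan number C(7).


C(n) = C(2n, n) / (n+1).
C(14, 7) = 3432
C(7) = 3432 / 8 = 429


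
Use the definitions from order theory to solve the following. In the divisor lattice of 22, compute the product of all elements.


Divisors of 22: [1, 2, 11, 22]
Product = n^(d(n)/2) = 22^(4/2)
Product = 484


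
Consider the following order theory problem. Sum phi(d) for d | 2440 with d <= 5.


Divisors of 2440 up to 5: [1, 2, 4, 5]
phi values: [1, 1, 2, 4]
Sum = 8


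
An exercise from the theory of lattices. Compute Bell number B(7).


B(n) = number of set partitions of an n-element set.
B(n) satisfies the recurrence: B(n+1) = sum_k C(n,k)*B(k).
B(7) = 877


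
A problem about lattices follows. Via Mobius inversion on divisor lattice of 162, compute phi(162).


phi(n) = n * prod_{p|n} (1 - 1/p).
Prime divisors of 162: [2, 3]
phi(162) = 162 * (1 - 1/2) * (1 - 1/3)
phi(162) = 54


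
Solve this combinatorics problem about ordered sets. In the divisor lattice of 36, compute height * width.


Height = length of longest chain minus 1; width = size of largest antichain.
A maximum chain: 1 | 3 | 9 | 18 | 36  (height 4).
A maximum antichain: {4, 6, 9}  (width 3).
Product = 4 * 3 = 12


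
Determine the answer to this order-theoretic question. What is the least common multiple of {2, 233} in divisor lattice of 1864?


In a divisor lattice, join = lcm (least common multiple).
Compute lcm iteratively: start with first element, then lcm(current, next).
Elements: [2, 233]
lcm(2,233) = 466
Final lcm = 466


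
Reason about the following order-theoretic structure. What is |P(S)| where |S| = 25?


Power set = 2^n.
2^25 = 33554432


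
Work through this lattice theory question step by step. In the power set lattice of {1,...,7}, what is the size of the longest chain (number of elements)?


A chain is a totally ordered subset; we count the number of elements in a maximum chain.
Compute, for each element x, the size of the longest chain ending at x:
  {}: 1
  {1}: 2
  {2}: 2
  {3}: 2
  {4}: 2
  {5}: 2
  ...
A maximum chain: {} < {1} < {1,2} < {1,2,3} < {1,2,3,4} < {1,2,3,4,5} < {1,2,3,4,5,6} < {1,2,3,4,5,6,7}
Number of elements in the longest chain: 8


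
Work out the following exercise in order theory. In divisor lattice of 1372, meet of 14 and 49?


In a divisor lattice, meet = gcd (greatest common divisor).
By Euclidean algorithm or factoring: gcd(14,49) = 7


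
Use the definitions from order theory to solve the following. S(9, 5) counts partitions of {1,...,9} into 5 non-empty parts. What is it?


S(n,k) = k*S(n-1,k) + S(n-1,k-1).
S(8,5) = 1050, S(8,4) = 1701
S(9,5) = 5*1050 + 1701 = 5250 + 1701
S(9,5) = 6951


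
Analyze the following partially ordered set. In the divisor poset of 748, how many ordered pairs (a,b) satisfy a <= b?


The order relation is {(a,b) : a <= b}, reflexive so it includes (a,a).
Examples: (1,1), (1,11), (1,17), (1,187), (1,2), ...
Total ordered pairs: 54


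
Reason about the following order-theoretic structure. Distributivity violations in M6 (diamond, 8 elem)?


Distributive law: a ^ (b v c) = (a ^ b) v (a ^ c).
Check all 8^3 = 512 ordered triples (a,b,c).
  e.g. a=a1, b=a2, c=a3: lhs=a1 != rhs=0
  e.g. a=a1, b=a2, c=a4: lhs=a1 != rhs=0
Total violating triples: 120


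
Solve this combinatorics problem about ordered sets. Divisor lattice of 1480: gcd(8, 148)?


Meet=gcd.
gcd(8,148)=4


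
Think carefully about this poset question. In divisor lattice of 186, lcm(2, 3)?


Join=lcm.
gcd(2,3)=1
lcm=6


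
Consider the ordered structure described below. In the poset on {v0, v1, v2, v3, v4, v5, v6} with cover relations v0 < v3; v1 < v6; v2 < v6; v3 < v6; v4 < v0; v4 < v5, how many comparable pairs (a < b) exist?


A comparable pair {a,b} has a < b or b < a in the order.
Count unordered pairs where one element is strictly below the other.
Examples: {v0,v3}, {v0,v4}, {v0,v6}, {v1,v6}, ...
Total comparable pairs: 9


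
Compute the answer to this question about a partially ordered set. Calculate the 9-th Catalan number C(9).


C(n) = C(2n, n) / (n+1).
C(18, 9) = 48620
C(9) = 48620 / 10 = 4862


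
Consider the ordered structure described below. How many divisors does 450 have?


Divisors of 450: [1, 2, 3, 5, 6, 9, 10, 15, 18, 25, 30, 45, 50, 75, 90, 150, 225, 450]
Count: 18


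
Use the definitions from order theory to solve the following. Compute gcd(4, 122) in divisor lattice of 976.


In a divisor lattice, meet = gcd (greatest common divisor).
By Euclidean algorithm or factoring: gcd(4,122) = 2


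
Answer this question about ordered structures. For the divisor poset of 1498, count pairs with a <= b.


The order relation is {(a,b) : a <= b}, reflexive so it includes (a,a).
Examples: (1,1), (1,107), (1,14), (1,1498), (1,2), ...
Total ordered pairs: 27


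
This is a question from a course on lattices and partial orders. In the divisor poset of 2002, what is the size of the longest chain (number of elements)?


A chain is a totally ordered subset; we count the number of elements in a maximum chain.
Compute, for each element x, the size of the longest chain ending at x:
  1: 1
  2: 2
  7: 2
  11: 2
  13: 2
  14: 3
  ...
A maximum chain: 1 < 2 < 14 < 154 < 2002
Number of elements in the longest chain: 5


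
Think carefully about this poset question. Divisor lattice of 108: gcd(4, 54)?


Meet=gcd.
gcd(4,54)=2


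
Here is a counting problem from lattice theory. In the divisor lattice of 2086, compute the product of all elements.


Divisors of 2086: [1, 2, 7, 14, 149, 298, 1043, 2086]
Product = n^(d(n)/2) = 2086^(8/2)
Product = 18934647148816


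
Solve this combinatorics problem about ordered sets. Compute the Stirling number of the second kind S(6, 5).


S(n,k) = k*S(n-1,k) + S(n-1,k-1).
S(5,5) = 1, S(5,4) = 10
S(6,5) = 5*1 + 10 = 5 + 10
S(6,5) = 15


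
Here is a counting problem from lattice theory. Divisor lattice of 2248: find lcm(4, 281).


In a divisor lattice, join = lcm (least common multiple).
gcd(4,281) = 1
lcm(4,281) = 4*281/gcd = 1124/1 = 1124


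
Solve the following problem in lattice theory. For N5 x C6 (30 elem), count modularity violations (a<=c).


Modular law: if a <= c then a v (b ^ c) = (a v b) ^ c.
Check all triples (a,b,c) with a <= c among 30 elements.
  e.g. a=(a,0), b=(c,0), c=(b,0): lhs=(a,0) != rhs=(b,0)
  e.g. a=(a,0), b=(c,1), c=(b,0): lhs=(a,0) != rhs=(b,0)
Total violating triples: 126


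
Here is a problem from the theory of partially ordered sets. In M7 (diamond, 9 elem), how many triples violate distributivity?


Distributive law: a ^ (b v c) = (a ^ b) v (a ^ c).
Check all 9^3 = 729 ordered triples (a,b,c).
  e.g. a=a1, b=a2, c=a3: lhs=a1 != rhs=0
  e.g. a=a1, b=a2, c=a4: lhs=a1 != rhs=0
Total violating triples: 210


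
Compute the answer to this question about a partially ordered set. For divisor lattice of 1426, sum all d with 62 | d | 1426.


Interval [62,1426] in divisors of 1426: [62, 1426]
Sum = 1488


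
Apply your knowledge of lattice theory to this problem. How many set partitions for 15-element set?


B(n) = number of set partitions of an n-element set.
B(n) satisfies the recurrence: B(n+1) = sum_k C(n,k)*B(k).
B(15) = 1382958545


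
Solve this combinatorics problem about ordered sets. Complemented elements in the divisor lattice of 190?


An element a is complemented if some b has a meet b = bottom, a join b = top.
a is complemented iff gcd(a, n/a)=1, i.e. a is a unitary divisor of 190.
Complemented elements: 1, 2, 5, 10, 19, 38, ... (2 more)
Count: 8


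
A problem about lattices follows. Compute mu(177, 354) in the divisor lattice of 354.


In a divisor lattice, mu(a,b) = mu(b/a) where mu is the classical Mobius function.
b/a = 354/177 = 2
Prime factorization of 2: primes [2]
2 is squarefree with 1 prime factor(s), so mu(2) = (-1)^1 = -1


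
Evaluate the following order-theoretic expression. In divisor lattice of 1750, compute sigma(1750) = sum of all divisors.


sigma(n) = sum of divisors.
Divisors of 1750: [1, 2, 5, 7, 10, 14, 25, 35, 50, 70, 125, 175, 250, 350, 875, 1750]
Sum = 3744


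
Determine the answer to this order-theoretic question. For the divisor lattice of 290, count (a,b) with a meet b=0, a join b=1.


Complement pair (a,b): a meet b = bottom, a join b = top.
Here: gcd(a,b)=1 and lcm(a,b)=290, i.e. a*b=290 with a,b coprime.
Pairs found: (1,290), (2,145), (5,58), (10,29), ... (4 more)
Total ordered pairs: 8


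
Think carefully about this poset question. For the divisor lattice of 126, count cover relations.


A cover relation a -< b holds when a < b with no c strictly between.
Cover relations:
  1 -< 2
  1 -< 3
  1 -< 7
  2 -< 6
  2 -< 14
  3 -< 6
  3 -< 9
  3 -< 21
  ...12 more
Total: 20


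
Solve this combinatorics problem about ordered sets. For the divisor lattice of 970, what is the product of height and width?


Height = length of longest chain minus 1; width = size of largest antichain.
A maximum chain: 1 | 97 | 485 | 970  (height 3).
A maximum antichain: {2, 5, 97}  (width 3).
Product = 3 * 3 = 9


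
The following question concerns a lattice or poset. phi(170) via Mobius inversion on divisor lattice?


phi(n) = n * prod_{p|n} (1 - 1/p).
Prime divisors of 170: [2, 5, 17]
phi(170) = 170 * (1 - 1/2) * (1 - 1/5) * (1 - 1/17)
phi(170) = 64


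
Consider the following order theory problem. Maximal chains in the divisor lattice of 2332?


A maximal chain goes from the minimum element to a maximal element via cover relations.
Counting all min-to-max paths in the cover graph.
Total maximal chains: 12


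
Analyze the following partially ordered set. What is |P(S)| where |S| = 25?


Power set = 2^n.
2^25 = 33554432


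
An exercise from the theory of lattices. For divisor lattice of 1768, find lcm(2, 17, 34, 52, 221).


In a divisor lattice, join = lcm (least common multiple).
Compute lcm iteratively: start with first element, then lcm(current, next).
Elements: [2, 17, 34, 52, 221]
lcm(2,17) = 34
lcm(34,34) = 34
lcm(34,52) = 884
lcm(884,221) = 884
Final lcm = 884


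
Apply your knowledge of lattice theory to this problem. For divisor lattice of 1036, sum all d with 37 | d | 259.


Interval [37,259] in divisors of 1036: [37, 259]
Sum = 296


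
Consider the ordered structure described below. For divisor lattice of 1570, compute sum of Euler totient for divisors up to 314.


Divisors of 1570 up to 314: [1, 2, 5, 10, 157, 314]
phi values: [1, 1, 4, 4, 156, 156]
Sum = 322


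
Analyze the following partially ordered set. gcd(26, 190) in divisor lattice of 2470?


Meet=gcd.
gcd(26,190)=2


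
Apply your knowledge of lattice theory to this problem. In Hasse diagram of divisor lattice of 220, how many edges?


A cover relation a -< b holds when a < b with no c strictly between.
Cover relations:
  1 -< 2
  1 -< 5
  1 -< 11
  2 -< 4
  2 -< 10
  2 -< 22
  4 -< 20
  4 -< 44
  ...12 more
Total: 20


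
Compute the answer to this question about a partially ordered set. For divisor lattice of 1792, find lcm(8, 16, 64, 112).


In a divisor lattice, join = lcm (least common multiple).
Compute lcm iteratively: start with first element, then lcm(current, next).
Elements: [8, 16, 64, 112]
lcm(8,16) = 16
lcm(16,64) = 64
lcm(64,112) = 448
Final lcm = 448


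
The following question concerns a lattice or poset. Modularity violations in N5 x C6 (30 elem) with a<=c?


Modular law: if a <= c then a v (b ^ c) = (a v b) ^ c.
Check all triples (a,b,c) with a <= c among 30 elements.
  e.g. a=(a,0), b=(c,0), c=(b,0): lhs=(a,0) != rhs=(b,0)
  e.g. a=(a,0), b=(c,1), c=(b,0): lhs=(a,0) != rhs=(b,0)
Total violating triples: 126


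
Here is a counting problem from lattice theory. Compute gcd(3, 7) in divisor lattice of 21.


In a divisor lattice, meet = gcd (greatest common divisor).
By Euclidean algorithm or factoring: gcd(3,7) = 1


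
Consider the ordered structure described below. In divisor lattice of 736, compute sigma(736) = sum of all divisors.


sigma(n) = sum of divisors.
Divisors of 736: [1, 2, 4, 8, 16, 23, 32, 46, 92, 184, 368, 736]
Sum = 1512


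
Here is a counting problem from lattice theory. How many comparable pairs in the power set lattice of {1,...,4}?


A comparable pair {a,b} has a < b or b < a in the order.
Count unordered pairs where one element is strictly below the other.
Examples: {{},{1}}, {{},{2}}, {{},{3}}, {{},{4}}, ...
Total comparable pairs: 65


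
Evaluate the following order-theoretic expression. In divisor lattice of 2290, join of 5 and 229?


In a divisor lattice, join = lcm (least common multiple).
gcd(5,229) = 1
lcm(5,229) = 5*229/gcd = 1145/1 = 1145


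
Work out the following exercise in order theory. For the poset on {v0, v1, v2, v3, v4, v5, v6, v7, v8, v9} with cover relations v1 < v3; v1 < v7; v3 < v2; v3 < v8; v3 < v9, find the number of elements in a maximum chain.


A chain is a totally ordered subset; we count the number of elements in a maximum chain.
Compute, for each element x, the size of the longest chain ending at x:
  v0: 1
  v1: 1
  v4: 1
  v5: 1
  v6: 1
  v3: 2
  ...
A maximum chain: v1 < v3 < v2
Number of elements in the longest chain: 3
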